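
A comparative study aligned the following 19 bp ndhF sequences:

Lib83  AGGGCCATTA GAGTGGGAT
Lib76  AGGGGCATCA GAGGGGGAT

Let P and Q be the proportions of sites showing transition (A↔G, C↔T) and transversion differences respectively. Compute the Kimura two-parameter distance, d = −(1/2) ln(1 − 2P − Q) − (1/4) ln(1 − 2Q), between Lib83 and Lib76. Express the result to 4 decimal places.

Mismatches occur at site 5 (C→G, transversion), site 9 (T→C, transition), site 14 (T→G, transversion).
Of the 3 differences, 1 transition and 2 transversions over 19 sites: P = 1/19 = 0.052632, Q = 2/19 = 0.105263.
d = −0.5·ln(0.789473) − 0.25·ln(0.789474) = −0.5·(-0.236390) − 0.25·(-0.236388) = 0.1773.

0.1773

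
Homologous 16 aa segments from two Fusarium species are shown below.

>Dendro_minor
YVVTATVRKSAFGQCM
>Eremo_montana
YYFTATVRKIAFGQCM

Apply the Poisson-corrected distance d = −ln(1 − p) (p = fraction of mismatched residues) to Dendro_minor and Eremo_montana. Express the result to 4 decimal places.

0.2076

Mismatches occur at site 2 (V/Y), site 3 (V/F), site 10 (S/I).
p = 3/16 = 0.187500.
d = −ln(1 − 0.187500) = −ln(0.812500) = 0.2076.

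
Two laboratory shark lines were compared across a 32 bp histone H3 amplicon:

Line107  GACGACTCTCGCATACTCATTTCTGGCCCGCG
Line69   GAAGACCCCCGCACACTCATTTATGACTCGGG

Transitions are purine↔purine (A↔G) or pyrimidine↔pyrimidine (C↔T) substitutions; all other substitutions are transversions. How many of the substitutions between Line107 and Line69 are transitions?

5

Mismatches occur at site 3 (C→A, transversion), site 7 (T→C, transition), site 9 (T→C, transition), site 14 (T→C, transition), site 23 (C→A, transversion), site 26 (G→A, transition), site 28 (C→T, transition), site 31 (C→G, transversion).
Of the 8 differences, 5 transitions and 3 transversions, so the answer is 5.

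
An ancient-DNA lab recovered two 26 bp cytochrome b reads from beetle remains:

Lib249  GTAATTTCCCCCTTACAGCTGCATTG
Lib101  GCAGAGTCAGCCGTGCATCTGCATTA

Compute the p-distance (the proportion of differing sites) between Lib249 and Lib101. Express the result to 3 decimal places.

0.385

Mismatches occur at site 2 (T/C), site 4 (A/G), site 5 (T/A), site 6 (T/G), site 9 (C/A), site 10 (C/G), site 13 (T/G), site 15 (A/G), site 18 (G/T), site 26 (G/A).
There are 10 differences over 26 sites, so p = 10/26 = 0.385.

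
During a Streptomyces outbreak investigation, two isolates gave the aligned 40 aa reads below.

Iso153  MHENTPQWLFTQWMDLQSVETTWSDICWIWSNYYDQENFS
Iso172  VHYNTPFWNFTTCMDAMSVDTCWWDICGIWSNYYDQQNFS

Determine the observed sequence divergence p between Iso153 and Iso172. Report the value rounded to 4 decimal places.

Differing sites — 1:M/V; 3:E/Y; 7:Q/F; 9:L/N; 12:Q/T; 13:W/C; 16:L/A; 17:Q/M; 20:E/D; 22:T/C; 24:S/W; 28:W/G; 37:E/Q.
There are 13 differences over 40 sites, so p = 13/40 = 0.3250.

0.3250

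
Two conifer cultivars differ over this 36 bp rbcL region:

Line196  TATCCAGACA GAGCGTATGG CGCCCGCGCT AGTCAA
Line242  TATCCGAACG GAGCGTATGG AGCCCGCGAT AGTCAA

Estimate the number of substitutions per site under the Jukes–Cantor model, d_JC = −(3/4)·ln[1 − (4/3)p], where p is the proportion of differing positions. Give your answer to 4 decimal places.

0.1536

The sequences differ at positions 6 (A/G), 7 (G/A), 10 (A/G), 21 (C/A), 29 (C/A).
p = 5/36 = 0.138889.
d = −0.75 · ln(1 − (4/3)·0.138889) = −0.75 · ln(0.814815) = −0.75 · (-0.204794) = 0.1536.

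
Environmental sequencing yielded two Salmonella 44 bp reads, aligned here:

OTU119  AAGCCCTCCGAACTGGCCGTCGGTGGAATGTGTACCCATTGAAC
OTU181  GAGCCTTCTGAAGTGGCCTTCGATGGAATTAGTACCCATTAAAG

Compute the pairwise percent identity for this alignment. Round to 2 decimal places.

Differing sites — 1:A/G; 6:C/T; 9:C/T; 13:C/G; 19:G/T; 23:G/A; 30:G/T; 31:T/A; 41:G/A; 44:C/G.
34 of the 44 sites match, so the percent identity is 34/44 × 100 = 77.27%.

77.27%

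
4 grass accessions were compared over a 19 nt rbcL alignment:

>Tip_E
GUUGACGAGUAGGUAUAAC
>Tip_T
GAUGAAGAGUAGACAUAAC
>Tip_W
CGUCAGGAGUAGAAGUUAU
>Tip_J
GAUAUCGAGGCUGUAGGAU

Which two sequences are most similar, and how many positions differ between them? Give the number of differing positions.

Pairwise Hamming distances:
  Tip_E vs Tip_T: 4
  Tip_E vs Tip_W: 9
  Tip_E vs Tip_J: 9
  Tip_T vs Tip_W: 8
  Tip_T vs Tip_J: 11
  Tip_W vs Tip_J: 13
The smallest is 4, between Tip_E and Tip_T.

4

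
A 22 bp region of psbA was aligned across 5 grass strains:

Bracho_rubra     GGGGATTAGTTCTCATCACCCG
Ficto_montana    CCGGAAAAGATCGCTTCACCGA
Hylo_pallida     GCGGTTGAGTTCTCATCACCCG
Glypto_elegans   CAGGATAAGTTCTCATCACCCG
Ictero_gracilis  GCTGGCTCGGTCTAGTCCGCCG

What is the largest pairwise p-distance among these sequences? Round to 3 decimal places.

0.636

Pairwise Hamming distances:
  Bracho_rubra vs Ficto_montana: 9
  Bracho_rubra vs Hylo_pallida: 3
  Bracho_rubra vs Glypto_elegans: 3
  Bracho_rubra vs Ictero_gracilis: 10
  Ficto_montana vs Hylo_pallida: 9
  Ficto_montana vs Glypto_elegans: 7
  Ficto_montana vs Ictero_gracilis: 14
  Hylo_pallida vs Glypto_elegans: 4
  Hylo_pallida vs Ictero_gracilis: 10
  Glypto_elegans vs Ictero_gracilis: 12
The largest is 14 mismatches, between Ficto_montana and Ictero_gracilis; p = 14/22 = 0.636.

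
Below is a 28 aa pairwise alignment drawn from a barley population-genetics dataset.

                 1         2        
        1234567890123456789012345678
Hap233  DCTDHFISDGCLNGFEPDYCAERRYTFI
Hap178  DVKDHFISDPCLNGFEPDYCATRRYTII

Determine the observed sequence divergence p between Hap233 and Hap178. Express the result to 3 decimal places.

Mismatches occur at site 2 (C/V), site 3 (T/K), site 10 (G/P), site 22 (E/T), site 27 (F/I).
There are 5 differences over 28 sites, so p = 5/28 = 0.179.

0.179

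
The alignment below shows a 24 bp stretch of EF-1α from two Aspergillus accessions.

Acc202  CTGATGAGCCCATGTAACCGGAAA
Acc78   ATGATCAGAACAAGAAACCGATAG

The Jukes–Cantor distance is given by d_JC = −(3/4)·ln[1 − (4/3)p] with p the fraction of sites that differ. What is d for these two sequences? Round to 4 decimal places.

The sequences differ at positions 1 (C/A), 6 (G/C), 9 (C/A), 10 (C/A), 13 (T/A), 15 (T/A), 21 (G/A), 22 (A/T), 24 (A/G).
p = 9/24 = 0.375000.
d = −0.75 · ln(1 − (4/3)·0.375000) = −0.75 · ln(0.500000) = −0.75 · (-0.693147) = 0.5199.

0.5199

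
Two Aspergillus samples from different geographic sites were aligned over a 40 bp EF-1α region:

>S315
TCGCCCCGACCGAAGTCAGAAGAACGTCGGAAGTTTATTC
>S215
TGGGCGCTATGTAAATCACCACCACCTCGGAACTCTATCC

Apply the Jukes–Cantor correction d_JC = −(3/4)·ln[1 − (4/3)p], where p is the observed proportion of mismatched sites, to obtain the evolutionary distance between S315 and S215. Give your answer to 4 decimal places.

0.5716

Differing sites — 2:C/G; 4:C/G; 6:C/G; 8:G/T; 10:C/T; 11:C/G; 12:G/T; 15:G/A; 19:G/C; 20:A/C; 22:G/C; 23:A/C; 26:G/C; 33:G/C; 35:T/C; 39:T/C.
p = 16/40 = 0.400000.
d = −0.75 · ln(1 − (4/3)·0.400000) = −0.75 · ln(0.466667) = −0.75 · (-0.762139) = 0.5716.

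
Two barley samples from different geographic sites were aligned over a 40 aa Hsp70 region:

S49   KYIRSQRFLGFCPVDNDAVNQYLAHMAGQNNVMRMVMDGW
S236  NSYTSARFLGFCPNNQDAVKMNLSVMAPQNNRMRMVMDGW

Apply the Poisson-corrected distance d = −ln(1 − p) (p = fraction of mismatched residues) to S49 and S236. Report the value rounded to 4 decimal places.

0.4700

The sequences differ at positions 1 (K/N), 2 (Y/S), 3 (I/Y), 4 (R/T), 6 (Q/A), 14 (V/N), 15 (D/N), 16 (N/Q), 20 (N/K), 21 (Q/M), 22 (Y/N), 24 (A/S), 25 (H/V), 28 (G/P), 32 (V/R).
p = 15/40 = 0.375000.
d = −ln(1 − 0.375000) = −ln(0.625000) = 0.4700.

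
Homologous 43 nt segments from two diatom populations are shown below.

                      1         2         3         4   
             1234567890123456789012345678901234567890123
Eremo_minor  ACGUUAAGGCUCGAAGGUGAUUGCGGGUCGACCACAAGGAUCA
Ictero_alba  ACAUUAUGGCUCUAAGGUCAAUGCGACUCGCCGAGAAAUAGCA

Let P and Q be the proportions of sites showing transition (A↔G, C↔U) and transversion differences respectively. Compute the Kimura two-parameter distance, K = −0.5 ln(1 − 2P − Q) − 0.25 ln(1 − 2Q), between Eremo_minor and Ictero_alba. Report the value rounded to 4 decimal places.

0.3891

The sequences differ at positions 3 (G/A, transition), 7 (A/U, transversion), 13 (G/U, transversion), 19 (G/C, transversion), 21 (U/A, transversion), 26 (G/A, transition), 27 (G/C, transversion), 31 (A/C, transversion), 33 (C/G, transversion), 35 (C/G, transversion), 38 (G/A, transition), 39 (G/U, transversion), 41 (U/G, transversion).
Of the 13 differences, 3 transitions and 10 transversions over 43 sites: P = 3/43 = 0.069767, Q = 10/43 = 0.232558.
d = −0.5·ln(0.627908) − 0.25·ln(0.534884) = −0.5·(-0.465362) − 0.25·(-0.625705) = 0.3891.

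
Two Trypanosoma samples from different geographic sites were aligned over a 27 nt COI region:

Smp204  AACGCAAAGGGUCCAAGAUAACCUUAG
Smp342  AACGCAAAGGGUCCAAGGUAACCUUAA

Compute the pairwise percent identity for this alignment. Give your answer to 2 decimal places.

92.59%

Differing sites — 18:A/G; 27:G/A.
25 of the 27 sites match, so the percent identity is 25/27 × 100 = 92.59%.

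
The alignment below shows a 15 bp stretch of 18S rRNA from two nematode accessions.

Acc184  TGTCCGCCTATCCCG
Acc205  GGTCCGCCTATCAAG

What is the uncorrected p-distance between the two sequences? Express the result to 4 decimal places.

The sequences differ at positions 1 (T/G), 13 (C/A), 14 (C/A).
There are 3 differences over 15 sites, so p = 3/15 = 0.2000.

0.2000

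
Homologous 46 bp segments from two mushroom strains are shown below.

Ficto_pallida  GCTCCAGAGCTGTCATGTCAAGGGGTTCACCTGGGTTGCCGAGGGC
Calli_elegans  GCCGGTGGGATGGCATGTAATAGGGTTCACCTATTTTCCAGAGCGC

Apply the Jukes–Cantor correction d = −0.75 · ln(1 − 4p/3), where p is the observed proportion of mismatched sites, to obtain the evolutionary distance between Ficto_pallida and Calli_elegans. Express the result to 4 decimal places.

0.4674

The sequences differ at positions 3 (T/C), 4 (C/G), 5 (C/G), 6 (A/T), 8 (A/G), 10 (C/A), 13 (T/G), 19 (C/A), 21 (A/T), 22 (G/A), 33 (G/A), 34 (G/T), 35 (G/T), 38 (G/C), 40 (C/A), 44 (G/C).
p = 16/46 = 0.347826.
d = −0.75 · ln(1 − (4/3)·0.347826) = −0.75 · ln(0.536232) = −0.75 · (-0.623188) = 0.4674.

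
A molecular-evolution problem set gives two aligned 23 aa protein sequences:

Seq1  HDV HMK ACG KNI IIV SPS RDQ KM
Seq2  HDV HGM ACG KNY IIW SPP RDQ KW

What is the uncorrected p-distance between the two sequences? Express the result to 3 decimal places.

0.261

Differing sites — 5:M/G; 6:K/M; 12:I/Y; 15:V/W; 18:S/P; 23:M/W.
There are 6 differences over 23 sites, so p = 6/23 = 0.261.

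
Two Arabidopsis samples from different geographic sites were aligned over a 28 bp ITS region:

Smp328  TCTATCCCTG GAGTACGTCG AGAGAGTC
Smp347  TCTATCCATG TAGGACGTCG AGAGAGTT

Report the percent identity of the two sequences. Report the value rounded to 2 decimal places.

85.71%

Mismatches occur at site 8 (C/A), site 11 (G/T), site 14 (T/G), site 28 (C/T).
24 of the 28 sites match, so the percent identity is 24/28 × 100 = 85.71%.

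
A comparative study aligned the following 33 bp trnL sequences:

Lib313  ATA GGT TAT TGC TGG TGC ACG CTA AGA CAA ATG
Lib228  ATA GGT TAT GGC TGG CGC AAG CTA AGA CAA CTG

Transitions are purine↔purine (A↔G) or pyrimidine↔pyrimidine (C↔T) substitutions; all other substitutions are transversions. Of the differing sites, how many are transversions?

3

The sequences differ at positions 10 (T/G, transversion), 16 (T/C, transition), 20 (C/A, transversion), 31 (A/C, transversion).
Of the 4 differences, 1 transition and 3 transversions, so the answer is 3.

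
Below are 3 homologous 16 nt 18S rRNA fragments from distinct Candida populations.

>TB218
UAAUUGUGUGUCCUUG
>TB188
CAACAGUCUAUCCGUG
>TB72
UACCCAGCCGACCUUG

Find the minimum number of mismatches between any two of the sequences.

6

Pairwise Hamming distances:
  TB218 vs TB188: 6
  TB218 vs TB72: 8
  TB188 vs TB72: 9
The smallest is 6, between TB218 and TB188.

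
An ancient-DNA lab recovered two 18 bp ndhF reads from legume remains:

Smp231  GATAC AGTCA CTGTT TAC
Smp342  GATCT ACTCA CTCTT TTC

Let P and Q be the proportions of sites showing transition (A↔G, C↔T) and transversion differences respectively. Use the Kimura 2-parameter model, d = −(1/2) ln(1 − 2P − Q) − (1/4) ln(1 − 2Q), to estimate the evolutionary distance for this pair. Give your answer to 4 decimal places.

Differing sites — 4:A/C (Tv); 5:C/T (Ti); 7:G/C (Tv); 13:G/C (Tv); 17:A/T (Tv).
Of the 5 differences, 1 transition and 4 transversions over 18 sites: P = 1/18 = 0.055556, Q = 4/18 = 0.222222.
d = −0.5·ln(0.666666) − 0.25·ln(0.555556) = −0.5·(-0.405466) − 0.25·(-0.587786) = 0.3497.

0.3497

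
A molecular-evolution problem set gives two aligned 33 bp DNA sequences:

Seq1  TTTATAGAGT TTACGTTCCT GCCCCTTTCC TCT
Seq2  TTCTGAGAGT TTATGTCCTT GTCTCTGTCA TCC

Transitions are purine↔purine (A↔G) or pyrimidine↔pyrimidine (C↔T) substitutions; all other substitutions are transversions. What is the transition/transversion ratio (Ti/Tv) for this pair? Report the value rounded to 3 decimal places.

Mismatches occur at site 3 (T↔C, transition), site 4 (A↔T, transversion), site 5 (T↔G, transversion), site 14 (C↔T, transition), site 17 (T↔C, transition), site 19 (C↔T, transition), site 22 (C↔T, transition), site 24 (C↔T, transition), site 27 (T↔G, transversion), site 30 (C↔A, transversion), site 33 (T↔C, transition).
Of the 11 differences, 7 transitions and 4 transversions, so Ti/Tv = 7/4 = 1.750.

1.750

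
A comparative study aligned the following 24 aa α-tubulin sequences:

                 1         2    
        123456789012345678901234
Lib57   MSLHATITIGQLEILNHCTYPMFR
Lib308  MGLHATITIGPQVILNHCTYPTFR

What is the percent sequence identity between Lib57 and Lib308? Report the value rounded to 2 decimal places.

The sequences differ at positions 2 (S/G), 11 (Q/P), 12 (L/Q), 13 (E/V), 22 (M/T).
19 of the 24 sites match, so the percent identity is 19/24 × 100 = 79.17%.

79.17%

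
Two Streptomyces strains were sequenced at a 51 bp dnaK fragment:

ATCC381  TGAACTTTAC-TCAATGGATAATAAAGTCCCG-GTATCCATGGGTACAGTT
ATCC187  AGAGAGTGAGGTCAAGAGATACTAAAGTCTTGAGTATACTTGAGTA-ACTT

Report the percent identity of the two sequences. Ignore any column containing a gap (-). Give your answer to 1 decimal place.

68.8%

Excluding the 3 gap columns leaves 48 comparable sites.
Mismatches occur at site 1 (T→A), site 4 (A→G), site 5 (C→A), site 6 (T→G), site 8 (T→G), site 10 (C→G), site 16 (T→G), site 17 (G→A), site 22 (A→C), site 30 (C→T), site 31 (C→T), site 38 (C→A), site 40 (A→T), site 43 (G→A), site 49 (G→C).
33 of the 48 comparable sites match, so the percent identity is 33/48 × 100 = 68.8%.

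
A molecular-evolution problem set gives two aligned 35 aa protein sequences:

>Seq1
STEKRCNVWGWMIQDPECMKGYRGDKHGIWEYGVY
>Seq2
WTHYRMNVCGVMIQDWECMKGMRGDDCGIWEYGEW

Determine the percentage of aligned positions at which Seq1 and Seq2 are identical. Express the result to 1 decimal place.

65.7%

Differing sites — 1:S/W; 3:E/H; 4:K/Y; 6:C/M; 9:W/C; 11:W/V; 16:P/W; 22:Y/M; 26:K/D; 27:H/C; 34:V/E; 35:Y/W.
23 of the 35 sites match, so the percent identity is 23/35 × 100 = 65.7%.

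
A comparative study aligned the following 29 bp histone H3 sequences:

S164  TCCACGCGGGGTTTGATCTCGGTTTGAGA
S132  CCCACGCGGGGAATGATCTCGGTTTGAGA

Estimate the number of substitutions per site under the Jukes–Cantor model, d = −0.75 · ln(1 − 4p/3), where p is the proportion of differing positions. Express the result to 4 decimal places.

The sequences differ at positions 1 (T/C), 12 (T/A), 13 (T/A).
p = 3/29 = 0.103448.
d = −0.75 · ln(1 − (4/3)·0.103448) = −0.75 · ln(0.862069) = −0.75 · (-0.148420) = 0.1113.

0.1113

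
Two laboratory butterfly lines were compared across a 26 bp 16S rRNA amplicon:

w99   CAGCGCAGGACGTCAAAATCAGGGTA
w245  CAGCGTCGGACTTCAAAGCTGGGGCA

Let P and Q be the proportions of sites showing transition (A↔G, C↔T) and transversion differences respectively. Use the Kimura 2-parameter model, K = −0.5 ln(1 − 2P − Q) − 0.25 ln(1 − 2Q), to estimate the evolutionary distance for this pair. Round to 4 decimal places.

Differing sites — 6:C/T (Ti); 7:A/C (Tv); 12:G/T (Tv); 18:A/G (Ti); 19:T/C (Ti); 20:C/T (Ti); 21:A/G (Ti); 25:T/C (Ti).
Of the 8 differences, 6 transitions and 2 transversions over 26 sites: P = 6/26 = 0.230769, Q = 2/26 = 0.076923.
d = −0.5·ln(0.461539) − 0.25·ln(0.846154) = −0.5·(-0.773189) − 0.25·(-0.167054) = 0.4284.

0.4284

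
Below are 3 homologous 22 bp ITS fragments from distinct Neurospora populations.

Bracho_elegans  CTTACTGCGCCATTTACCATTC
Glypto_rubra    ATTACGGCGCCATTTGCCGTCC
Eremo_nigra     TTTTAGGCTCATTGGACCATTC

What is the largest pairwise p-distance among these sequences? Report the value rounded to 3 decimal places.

Pairwise Hamming distances:
  Bracho_elegans vs Glypto_rubra: 5
  Bracho_elegans vs Eremo_nigra: 9
  Glypto_rubra vs Eremo_nigra: 11
The largest is 11 mismatches, between Glypto_rubra and Eremo_nigra; p = 11/22 = 0.500.

0.500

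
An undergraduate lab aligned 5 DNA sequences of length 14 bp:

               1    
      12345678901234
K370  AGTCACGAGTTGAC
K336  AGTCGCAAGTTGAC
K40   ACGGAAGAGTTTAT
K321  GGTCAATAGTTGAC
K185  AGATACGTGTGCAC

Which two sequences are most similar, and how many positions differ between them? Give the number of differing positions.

2

Pairwise Hamming distances:
  K370 vs K336: 2
  K370 vs K40: 6
  K370 vs K321: 3
  K370 vs K185: 5
  K336 vs K40: 8
  K336 vs K321: 4
  K336 vs K185: 7
  K40 vs K321: 7
  K40 vs K185: 8
  K321 vs K185: 8
The smallest is 2, between K370 and K336.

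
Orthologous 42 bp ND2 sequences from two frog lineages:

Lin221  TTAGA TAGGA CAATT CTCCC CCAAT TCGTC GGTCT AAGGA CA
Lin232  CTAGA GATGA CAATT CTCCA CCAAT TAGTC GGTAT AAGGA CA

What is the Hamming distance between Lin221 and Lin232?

The sequences differ at positions 1 (T/C), 6 (T/G), 8 (G/T), 20 (C/A), 27 (C/A), 34 (C/A).
That gives 6 mismatches out of 42 aligned sites, so the Hamming distance is 6.

6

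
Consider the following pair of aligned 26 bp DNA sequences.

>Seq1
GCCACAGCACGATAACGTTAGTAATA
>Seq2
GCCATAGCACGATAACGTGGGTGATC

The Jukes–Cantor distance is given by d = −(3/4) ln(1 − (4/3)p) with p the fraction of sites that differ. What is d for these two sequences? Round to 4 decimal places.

The sequences differ at positions 5 (C/T), 19 (T/G), 20 (A/G), 23 (A/G), 26 (A/C).
p = 5/26 = 0.192308.
d = −0.75 · ln(1 − (4/3)·0.192308) = −0.75 · ln(0.743589) = −0.75 · (-0.296267) = 0.2222.

0.2222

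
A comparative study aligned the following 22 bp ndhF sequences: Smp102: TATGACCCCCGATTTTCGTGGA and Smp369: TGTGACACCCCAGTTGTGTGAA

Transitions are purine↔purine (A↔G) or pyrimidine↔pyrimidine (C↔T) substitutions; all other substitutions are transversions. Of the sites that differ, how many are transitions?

3

Differing sites — 2:A/G (Ti); 7:C/A (Tv); 11:G/C (Tv); 13:T/G (Tv); 16:T/G (Tv); 17:C/T (Ti); 21:G/A (Ti).
Of the 7 differences, 3 transitions and 4 transversions, so the answer is 3.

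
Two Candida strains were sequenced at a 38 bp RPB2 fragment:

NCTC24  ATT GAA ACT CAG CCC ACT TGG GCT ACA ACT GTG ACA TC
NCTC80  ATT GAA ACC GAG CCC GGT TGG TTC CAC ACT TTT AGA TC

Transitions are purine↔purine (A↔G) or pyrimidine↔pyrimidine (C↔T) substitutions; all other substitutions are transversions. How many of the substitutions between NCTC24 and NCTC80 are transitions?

4

The sequences differ at positions 9 (T/C, transition), 10 (C/G, transversion), 16 (A/G, transition), 17 (C/G, transversion), 22 (G/T, transversion), 23 (C/T, transition), 24 (T/C, transition), 25 (A/C, transversion), 26 (C/A, transversion), 27 (A/C, transversion), 31 (G/T, transversion), 33 (G/T, transversion), 35 (C/G, transversion).
Of the 13 differences, 4 transitions and 9 transversions, so the answer is 4.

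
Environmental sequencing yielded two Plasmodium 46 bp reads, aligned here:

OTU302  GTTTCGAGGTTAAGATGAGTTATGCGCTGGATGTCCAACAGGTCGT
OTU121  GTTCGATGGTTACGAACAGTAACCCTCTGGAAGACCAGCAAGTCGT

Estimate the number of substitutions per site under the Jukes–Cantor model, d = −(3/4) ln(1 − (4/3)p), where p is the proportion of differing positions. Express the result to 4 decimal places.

Mismatches occur at site 4 (T→C), site 5 (C→G), site 6 (G→A), site 7 (A→T), site 13 (A→C), site 16 (T→A), site 17 (G→C), site 21 (T→A), site 23 (T→C), site 24 (G→C), site 26 (G→T), site 32 (T→A), site 34 (T→A), site 38 (A→G), site 41 (G→A).
p = 15/46 = 0.326087.
d = −0.75 · ln(1 − (4/3)·0.326087) = −0.75 · ln(0.565217) = −0.75 · (-0.570546) = 0.4279.

0.4279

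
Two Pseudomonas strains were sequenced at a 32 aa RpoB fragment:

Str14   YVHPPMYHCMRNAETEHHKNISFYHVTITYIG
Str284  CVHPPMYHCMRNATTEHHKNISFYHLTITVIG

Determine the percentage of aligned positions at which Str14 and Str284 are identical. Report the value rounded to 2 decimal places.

87.50%

Mismatches occur at site 1 (Y/C), site 14 (E/T), site 26 (V/L), site 30 (Y/V).
28 of the 32 sites match, so the percent identity is 28/32 × 100 = 87.50%.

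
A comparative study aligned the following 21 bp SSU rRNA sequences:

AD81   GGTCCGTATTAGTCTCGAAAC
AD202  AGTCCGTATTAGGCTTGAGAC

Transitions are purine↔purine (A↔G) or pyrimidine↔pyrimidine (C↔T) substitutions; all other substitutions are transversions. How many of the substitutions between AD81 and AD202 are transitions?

Mismatches occur at site 1 (G↔A, transition), site 13 (T↔G, transversion), site 16 (C↔T, transition), site 19 (A↔G, transition).
Of the 4 differences, 3 transitions and 1 transversion, so the answer is 3.

3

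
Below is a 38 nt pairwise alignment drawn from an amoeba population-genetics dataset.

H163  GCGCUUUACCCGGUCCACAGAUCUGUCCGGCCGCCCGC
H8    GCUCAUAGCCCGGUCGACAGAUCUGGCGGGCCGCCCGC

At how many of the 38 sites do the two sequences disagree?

Mismatches occur at site 3 (G↔U), site 5 (U↔A), site 7 (U↔A), site 8 (A↔G), site 16 (C↔G), site 26 (U↔G), site 28 (C↔G).
That gives 7 mismatches out of 38 aligned sites, so the Hamming distance is 7.

7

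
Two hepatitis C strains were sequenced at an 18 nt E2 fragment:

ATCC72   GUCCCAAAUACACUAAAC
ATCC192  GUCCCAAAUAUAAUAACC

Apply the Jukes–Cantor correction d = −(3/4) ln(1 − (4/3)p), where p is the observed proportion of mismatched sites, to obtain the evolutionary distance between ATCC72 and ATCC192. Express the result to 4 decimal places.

0.1885

Mismatches occur at site 11 (C/U), site 13 (C/A), site 17 (A/C).
p = 3/18 = 0.166667.
d = −0.75 · ln(1 − (4/3)·0.166667) = −0.75 · ln(0.777777) = −0.75 · (-0.251315) = 0.1885.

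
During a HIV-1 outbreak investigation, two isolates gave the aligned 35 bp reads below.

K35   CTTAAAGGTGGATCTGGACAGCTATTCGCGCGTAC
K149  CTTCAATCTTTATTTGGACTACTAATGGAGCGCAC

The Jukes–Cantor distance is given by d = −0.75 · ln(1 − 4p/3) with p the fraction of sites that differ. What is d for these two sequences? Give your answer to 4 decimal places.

0.4582

Differing sites — 4:A/C; 7:G/T; 8:G/C; 10:G/T; 11:G/T; 14:C/T; 20:A/T; 21:G/A; 25:T/A; 27:C/G; 29:C/A; 33:T/C.
p = 12/35 = 0.342857.
d = −0.75 · ln(1 − (4/3)·0.342857) = −0.75 · ln(0.542857) = −0.75 · (-0.610909) = 0.4582.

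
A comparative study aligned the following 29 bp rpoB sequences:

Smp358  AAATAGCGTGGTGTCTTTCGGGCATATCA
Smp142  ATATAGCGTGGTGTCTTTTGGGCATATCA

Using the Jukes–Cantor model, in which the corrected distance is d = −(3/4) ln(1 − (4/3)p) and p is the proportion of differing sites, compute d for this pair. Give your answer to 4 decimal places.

0.0723

Mismatches occur at site 2 (A↔T), site 19 (C↔T).
p = 2/29 = 0.068966.
d = −0.75 · ln(1 − (4/3)·0.068966) = −0.75 · ln(0.908045) = −0.75 · (-0.096461) = 0.0723.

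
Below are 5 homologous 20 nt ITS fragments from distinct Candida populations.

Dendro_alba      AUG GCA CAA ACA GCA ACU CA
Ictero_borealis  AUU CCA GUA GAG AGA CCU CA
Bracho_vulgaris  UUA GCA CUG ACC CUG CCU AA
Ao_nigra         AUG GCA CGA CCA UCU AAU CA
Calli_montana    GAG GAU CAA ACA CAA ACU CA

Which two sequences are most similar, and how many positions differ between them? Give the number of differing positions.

Pairwise Hamming distances:
  Dendro_alba vs Ictero_borealis: 10
  Dendro_alba vs Bracho_vulgaris: 10
  Dendro_alba vs Ao_nigra: 5
  Dendro_alba vs Calli_montana: 6
  Ictero_borealis vs Bracho_vulgaris: 12
  Ictero_borealis vs Ao_nigra: 12
  Ictero_borealis vs Calli_montana: 14
  Bracho_vulgaris vs Ao_nigra: 12
  Bracho_vulgaris vs Calli_montana: 12
  Ao_nigra vs Calli_montana: 10
The smallest is 5, between Dendro_alba and Ao_nigra.

5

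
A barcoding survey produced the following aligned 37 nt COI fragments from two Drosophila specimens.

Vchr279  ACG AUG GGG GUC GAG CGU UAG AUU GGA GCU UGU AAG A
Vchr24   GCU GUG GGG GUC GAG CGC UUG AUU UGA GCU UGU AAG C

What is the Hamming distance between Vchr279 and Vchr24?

Differing sites — 1:A/G; 3:G/U; 4:A/G; 18:U/C; 20:A/U; 25:G/U; 37:A/C.
That gives 7 mismatches out of 37 aligned sites, so the Hamming distance is 7.

7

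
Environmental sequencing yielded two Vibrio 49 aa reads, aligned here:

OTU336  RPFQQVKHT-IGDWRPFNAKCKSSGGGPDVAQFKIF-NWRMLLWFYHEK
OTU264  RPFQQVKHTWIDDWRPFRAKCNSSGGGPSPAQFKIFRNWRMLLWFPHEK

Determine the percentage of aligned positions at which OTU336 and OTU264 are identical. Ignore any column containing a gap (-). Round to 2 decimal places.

Excluding the 2 gap columns leaves 47 comparable sites.
Differing sites — 12:G/D; 18:N/R; 22:K/N; 29:D/S; 30:V/P; 46:Y/P.
41 of the 47 comparable sites match, so the percent identity is 41/47 × 100 = 87.23%.

87.23%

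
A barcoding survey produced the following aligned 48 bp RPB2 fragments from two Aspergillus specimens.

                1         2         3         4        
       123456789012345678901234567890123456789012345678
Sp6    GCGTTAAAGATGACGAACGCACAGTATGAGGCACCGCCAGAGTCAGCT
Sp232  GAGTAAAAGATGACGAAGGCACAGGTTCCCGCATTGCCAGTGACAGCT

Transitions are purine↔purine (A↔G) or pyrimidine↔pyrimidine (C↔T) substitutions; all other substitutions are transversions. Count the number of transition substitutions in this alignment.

Mismatches occur at site 2 (C→A, transversion), site 5 (T→A, transversion), site 18 (C→G, transversion), site 25 (T→G, transversion), site 26 (A→T, transversion), site 28 (G→C, transversion), site 29 (A→C, transversion), site 30 (G→C, transversion), site 34 (C→T, transition), site 35 (C→T, transition), site 41 (A→T, transversion), site 43 (T→A, transversion).
Of the 12 differences, 2 transitions and 10 transversions, so the answer is 2.

2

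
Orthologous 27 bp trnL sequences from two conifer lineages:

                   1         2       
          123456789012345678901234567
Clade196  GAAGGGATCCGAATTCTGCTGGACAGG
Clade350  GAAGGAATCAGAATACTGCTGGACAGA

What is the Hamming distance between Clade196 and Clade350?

Differing sites — 6:G/A; 10:C/A; 15:T/A; 27:G/A.
That gives 4 mismatches out of 27 aligned sites, so the Hamming distance is 4.

4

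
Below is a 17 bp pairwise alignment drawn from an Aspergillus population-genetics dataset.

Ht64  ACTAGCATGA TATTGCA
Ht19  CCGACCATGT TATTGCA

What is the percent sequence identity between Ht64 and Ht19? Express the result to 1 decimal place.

Mismatches occur at site 1 (A↔C), site 3 (T↔G), site 5 (G↔C), site 10 (A↔T).
13 of the 17 sites match, so the percent identity is 13/17 × 100 = 76.5%.

76.5%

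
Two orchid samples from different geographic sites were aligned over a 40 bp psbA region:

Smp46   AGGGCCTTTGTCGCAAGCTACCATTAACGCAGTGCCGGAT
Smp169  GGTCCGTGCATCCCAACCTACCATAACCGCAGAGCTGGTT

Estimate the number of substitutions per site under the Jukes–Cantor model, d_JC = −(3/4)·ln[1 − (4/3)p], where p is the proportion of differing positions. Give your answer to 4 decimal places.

0.4715

Differing sites — 1:A/G; 3:G/T; 4:G/C; 6:C/G; 8:T/G; 9:T/C; 10:G/A; 13:G/C; 17:G/C; 25:T/A; 27:A/C; 33:T/A; 36:C/T; 39:A/T.
p = 14/40 = 0.350000.
d = −0.75 · ln(1 − (4/3)·0.350000) = −0.75 · ln(0.533333) = −0.75 · (-0.628609) = 0.4715.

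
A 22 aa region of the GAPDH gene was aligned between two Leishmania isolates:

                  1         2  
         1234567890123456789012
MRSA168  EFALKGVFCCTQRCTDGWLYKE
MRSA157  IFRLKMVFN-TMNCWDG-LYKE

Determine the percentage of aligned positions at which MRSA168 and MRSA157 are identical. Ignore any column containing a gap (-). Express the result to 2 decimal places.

Excluding the 2 gap columns leaves 20 comparable sites.
Mismatches occur at site 1 (E↔I), site 3 (A↔R), site 6 (G↔M), site 9 (C↔N), site 12 (Q↔M), site 13 (R↔N), site 15 (T↔W).
13 of the 20 comparable sites match, so the percent identity is 13/20 × 100 = 65.00%.

65.00%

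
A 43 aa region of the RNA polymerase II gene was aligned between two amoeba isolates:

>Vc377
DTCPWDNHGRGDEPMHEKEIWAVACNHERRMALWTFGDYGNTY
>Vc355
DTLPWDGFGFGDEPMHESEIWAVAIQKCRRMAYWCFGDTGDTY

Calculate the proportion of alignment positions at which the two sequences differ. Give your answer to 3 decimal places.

0.302

Differing sites — 3:C/L; 7:N/G; 8:H/F; 10:R/F; 18:K/S; 25:C/I; 26:N/Q; 27:H/K; 28:E/C; 33:L/Y; 35:T/C; 39:Y/T; 41:N/D.
There are 13 differences over 43 sites, so p = 13/43 = 0.302.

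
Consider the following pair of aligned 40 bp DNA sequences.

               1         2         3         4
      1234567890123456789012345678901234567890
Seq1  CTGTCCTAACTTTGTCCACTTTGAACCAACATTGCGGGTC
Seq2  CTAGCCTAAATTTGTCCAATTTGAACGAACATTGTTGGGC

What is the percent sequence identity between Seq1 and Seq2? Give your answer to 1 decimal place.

Mismatches occur at site 3 (G↔A), site 4 (T↔G), site 10 (C↔A), site 19 (C↔A), site 27 (C↔G), site 35 (C↔T), site 36 (G↔T), site 39 (T↔G).
32 of the 40 sites match, so the percent identity is 32/40 × 100 = 80.0%.

80.0%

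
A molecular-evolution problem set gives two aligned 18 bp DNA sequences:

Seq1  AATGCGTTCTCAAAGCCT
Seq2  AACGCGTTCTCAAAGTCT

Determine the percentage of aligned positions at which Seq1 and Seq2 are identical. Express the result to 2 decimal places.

Differing sites — 3:T/C; 16:C/T.
16 of the 18 sites match, so the percent identity is 16/18 × 100 = 88.89%.

88.89%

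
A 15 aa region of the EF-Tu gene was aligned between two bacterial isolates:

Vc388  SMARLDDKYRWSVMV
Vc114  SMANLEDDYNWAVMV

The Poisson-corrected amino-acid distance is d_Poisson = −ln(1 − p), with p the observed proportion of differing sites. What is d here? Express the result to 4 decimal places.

Differing sites — 4:R/N; 6:D/E; 8:K/D; 10:R/N; 12:S/A.
p = 5/15 = 0.333333.
d = −ln(1 − 0.333333) = −ln(0.666667) = 0.4055.

0.4055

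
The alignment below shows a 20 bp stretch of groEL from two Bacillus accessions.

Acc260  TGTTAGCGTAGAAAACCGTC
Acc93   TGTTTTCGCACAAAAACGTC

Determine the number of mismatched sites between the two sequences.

5

The sequences differ at positions 5 (A/T), 6 (G/T), 9 (T/C), 11 (G/C), 16 (C/A).
That gives 5 mismatches out of 20 aligned sites, so the Hamming distance is 5.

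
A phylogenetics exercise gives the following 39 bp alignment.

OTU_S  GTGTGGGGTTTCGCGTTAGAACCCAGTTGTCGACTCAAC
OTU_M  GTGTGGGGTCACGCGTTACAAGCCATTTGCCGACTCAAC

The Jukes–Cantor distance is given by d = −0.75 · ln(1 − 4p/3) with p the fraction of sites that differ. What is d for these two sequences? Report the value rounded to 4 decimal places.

Mismatches occur at site 10 (T↔C), site 11 (T↔A), site 19 (G↔C), site 22 (C↔G), site 26 (G↔T), site 30 (T↔C).
p = 6/39 = 0.153846.
d = −0.75 · ln(1 − (4/3)·0.153846) = −0.75 · ln(0.794872) = −0.75 · (-0.229574) = 0.1722.

0.1722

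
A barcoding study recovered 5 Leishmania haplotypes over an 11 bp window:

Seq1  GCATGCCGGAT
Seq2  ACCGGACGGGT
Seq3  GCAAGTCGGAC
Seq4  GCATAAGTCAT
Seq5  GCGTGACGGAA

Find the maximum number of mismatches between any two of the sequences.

Pairwise Hamming distances:
  Seq1 vs Seq2: 5
  Seq1 vs Seq3: 3
  Seq1 vs Seq4: 5
  Seq1 vs Seq5: 3
  Seq2 vs Seq3: 6
  Seq2 vs Seq4: 8
  Seq2 vs Seq5: 5
  Seq3 vs Seq4: 7
  Seq3 vs Seq5: 4
  Seq4 vs Seq5: 6
The largest is 8, between Seq2 and Seq4.

8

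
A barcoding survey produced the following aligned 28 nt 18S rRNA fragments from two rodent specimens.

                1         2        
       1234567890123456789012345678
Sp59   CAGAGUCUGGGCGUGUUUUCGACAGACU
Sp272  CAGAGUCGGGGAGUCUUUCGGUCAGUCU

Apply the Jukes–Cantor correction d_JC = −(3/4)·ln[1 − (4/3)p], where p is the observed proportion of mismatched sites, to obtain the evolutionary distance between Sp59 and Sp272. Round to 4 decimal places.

0.3041

The sequences differ at positions 8 (U/G), 12 (C/A), 15 (G/C), 19 (U/C), 20 (C/G), 22 (A/U), 26 (A/U).
p = 7/28 = 0.250000.
d = −0.75 · ln(1 − (4/3)·0.250000) = −0.75 · ln(0.666667) = −0.75 · (-0.405465) = 0.3041.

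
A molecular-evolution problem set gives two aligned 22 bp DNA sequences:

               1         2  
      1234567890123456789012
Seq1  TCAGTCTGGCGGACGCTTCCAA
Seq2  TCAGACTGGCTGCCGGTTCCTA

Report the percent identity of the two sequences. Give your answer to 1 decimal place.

The sequences differ at positions 5 (T/A), 11 (G/T), 13 (A/C), 16 (C/G), 21 (A/T).
17 of the 22 sites match, so the percent identity is 17/22 × 100 = 77.3%.

77.3%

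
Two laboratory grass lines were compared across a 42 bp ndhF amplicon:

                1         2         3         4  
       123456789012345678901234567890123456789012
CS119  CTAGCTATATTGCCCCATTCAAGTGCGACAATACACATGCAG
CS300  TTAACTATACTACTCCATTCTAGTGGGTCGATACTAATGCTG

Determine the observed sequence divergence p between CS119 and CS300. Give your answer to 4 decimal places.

Differing sites — 1:C/T; 4:G/A; 10:T/C; 12:G/A; 14:C/T; 21:A/T; 26:C/G; 28:A/T; 30:A/G; 35:A/T; 36:C/A; 41:A/T.
There are 12 differences over 42 sites, so p = 12/42 = 0.2857.

0.2857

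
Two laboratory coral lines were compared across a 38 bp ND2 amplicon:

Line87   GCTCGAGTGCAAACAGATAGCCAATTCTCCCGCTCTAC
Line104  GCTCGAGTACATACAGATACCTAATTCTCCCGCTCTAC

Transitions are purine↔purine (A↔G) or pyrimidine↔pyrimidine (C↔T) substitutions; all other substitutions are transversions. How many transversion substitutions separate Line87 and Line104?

2

Differing sites — 9:G/A (Ti); 12:A/T (Tv); 20:G/C (Tv); 22:C/T (Ti).
Of the 4 differences, 2 transitions and 2 transversions, so the answer is 2.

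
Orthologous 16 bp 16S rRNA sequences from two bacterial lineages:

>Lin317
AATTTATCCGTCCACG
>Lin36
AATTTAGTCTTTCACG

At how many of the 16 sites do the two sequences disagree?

4

Mismatches occur at site 7 (T/G), site 8 (C/T), site 10 (G/T), site 12 (C/T).
That gives 4 mismatches out of 16 aligned sites, so the Hamming distance is 4.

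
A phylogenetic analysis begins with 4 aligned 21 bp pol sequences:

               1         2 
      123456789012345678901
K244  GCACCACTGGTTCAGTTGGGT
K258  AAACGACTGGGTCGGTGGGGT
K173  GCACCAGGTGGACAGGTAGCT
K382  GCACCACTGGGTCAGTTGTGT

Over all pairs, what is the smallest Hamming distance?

Pairwise Hamming distances:
  K244 vs K258: 6
  K244 vs K173: 8
  K244 vs K382: 2
  K258 vs K173: 12
  K258 vs K382: 6
  K173 vs K382: 8
The smallest is 2, between K244 and K382.

2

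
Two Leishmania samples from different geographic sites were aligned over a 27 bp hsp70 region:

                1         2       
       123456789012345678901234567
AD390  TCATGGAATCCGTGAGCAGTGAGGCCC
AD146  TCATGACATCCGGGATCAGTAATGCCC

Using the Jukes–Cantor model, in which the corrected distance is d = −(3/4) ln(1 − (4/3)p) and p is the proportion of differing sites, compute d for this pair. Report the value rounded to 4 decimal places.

Mismatches occur at site 6 (G/A), site 7 (A/C), site 13 (T/G), site 16 (G/T), site 21 (G/A), site 23 (G/T).
p = 6/27 = 0.222222.
d = −0.75 · ln(1 − (4/3)·0.222222) = −0.75 · ln(0.703704) = −0.75 · (-0.351397) = 0.2635.

0.2635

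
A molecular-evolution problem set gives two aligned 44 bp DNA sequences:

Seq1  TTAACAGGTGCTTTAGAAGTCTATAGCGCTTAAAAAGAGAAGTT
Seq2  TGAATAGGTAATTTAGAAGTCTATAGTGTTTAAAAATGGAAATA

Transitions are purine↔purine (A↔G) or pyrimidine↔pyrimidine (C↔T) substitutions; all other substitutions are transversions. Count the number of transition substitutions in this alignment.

6

The sequences differ at positions 2 (T/G, transversion), 5 (C/T, transition), 10 (G/A, transition), 11 (C/A, transversion), 27 (C/T, transition), 29 (C/T, transition), 37 (G/T, transversion), 38 (A/G, transition), 42 (G/A, transition), 44 (T/A, transversion).
Of the 10 differences, 6 transitions and 4 transversions, so the answer is 6.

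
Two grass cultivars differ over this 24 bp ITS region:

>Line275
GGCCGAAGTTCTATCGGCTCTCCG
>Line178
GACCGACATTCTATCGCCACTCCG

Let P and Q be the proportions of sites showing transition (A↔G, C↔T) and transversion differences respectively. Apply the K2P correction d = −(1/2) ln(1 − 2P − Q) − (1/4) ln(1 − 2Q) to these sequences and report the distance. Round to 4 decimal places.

Mismatches occur at site 2 (G→A, transition), site 7 (A→C, transversion), site 8 (G→A, transition), site 17 (G→C, transversion), site 19 (T→A, transversion).
Of the 5 differences, 2 transitions and 3 transversions over 24 sites: P = 2/24 = 0.083333, Q = 3/24 = 0.125000.
d = −0.5·ln(0.708334) − 0.25·ln(0.750000) = −0.5·(-0.344840) − 0.25·(-0.287682) = 0.2443.

0.2443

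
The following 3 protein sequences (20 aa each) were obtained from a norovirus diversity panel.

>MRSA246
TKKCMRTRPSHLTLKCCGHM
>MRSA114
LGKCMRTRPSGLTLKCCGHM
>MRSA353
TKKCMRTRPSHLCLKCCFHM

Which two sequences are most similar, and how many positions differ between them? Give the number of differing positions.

Pairwise Hamming distances:
  MRSA246 vs MRSA114: 3
  MRSA246 vs MRSA353: 2
  MRSA114 vs MRSA353: 5
The smallest is 2, between MRSA246 and MRSA353.

2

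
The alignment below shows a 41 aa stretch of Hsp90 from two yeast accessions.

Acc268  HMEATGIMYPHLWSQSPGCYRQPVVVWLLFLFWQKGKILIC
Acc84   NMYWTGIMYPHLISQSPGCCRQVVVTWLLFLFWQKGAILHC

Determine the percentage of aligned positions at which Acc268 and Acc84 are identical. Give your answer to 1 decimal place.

Mismatches occur at site 1 (H↔N), site 3 (E↔Y), site 4 (A↔W), site 13 (W↔I), site 20 (Y↔C), site 23 (P↔V), site 26 (V↔T), site 37 (K↔A), site 40 (I↔H).
32 of the 41 sites match, so the percent identity is 32/41 × 100 = 78.0%.

78.0%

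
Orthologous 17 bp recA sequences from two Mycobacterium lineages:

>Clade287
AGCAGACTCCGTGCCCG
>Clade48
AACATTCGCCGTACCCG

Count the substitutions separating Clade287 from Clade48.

The sequences differ at positions 2 (G/A), 5 (G/T), 6 (A/T), 8 (T/G), 13 (G/A).
That gives 5 mismatches out of 17 aligned sites, so the Hamming distance is 5.

5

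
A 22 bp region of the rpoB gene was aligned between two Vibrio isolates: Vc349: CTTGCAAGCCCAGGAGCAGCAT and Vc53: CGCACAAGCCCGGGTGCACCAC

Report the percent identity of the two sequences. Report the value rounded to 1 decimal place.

Mismatches occur at site 2 (T/G), site 3 (T/C), site 4 (G/A), site 12 (A/G), site 15 (A/T), site 19 (G/C), site 22 (T/C).
15 of the 22 sites match, so the percent identity is 15/22 × 100 = 68.2%.

68.2%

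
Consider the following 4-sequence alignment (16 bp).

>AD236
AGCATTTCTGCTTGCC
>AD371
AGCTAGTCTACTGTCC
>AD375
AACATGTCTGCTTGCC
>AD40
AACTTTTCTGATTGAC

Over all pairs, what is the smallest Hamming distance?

Pairwise Hamming distances:
  AD236 vs AD371: 6
  AD236 vs AD375: 2
  AD236 vs AD40: 4
  AD371 vs AD375: 6
  AD371 vs AD40: 8
  AD375 vs AD40: 4
The smallest is 2, between AD236 and AD375.

2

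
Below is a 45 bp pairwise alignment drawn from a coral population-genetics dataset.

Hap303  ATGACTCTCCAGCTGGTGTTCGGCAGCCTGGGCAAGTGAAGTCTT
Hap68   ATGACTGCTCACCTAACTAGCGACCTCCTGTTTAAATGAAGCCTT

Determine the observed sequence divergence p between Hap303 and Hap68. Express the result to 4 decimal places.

0.4000

Differing sites — 7:C/G; 8:T/C; 9:C/T; 12:G/C; 15:G/A; 16:G/A; 17:T/C; 18:G/T; 19:T/A; 20:T/G; 23:G/A; 25:A/C; 26:G/T; 31:G/T; 32:G/T; 33:C/T; 36:G/A; 42:T/C.
There are 18 differences over 45 sites, so p = 18/45 = 0.4000.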